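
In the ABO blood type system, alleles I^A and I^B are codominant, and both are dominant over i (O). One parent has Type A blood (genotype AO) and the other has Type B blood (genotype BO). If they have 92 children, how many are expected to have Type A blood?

Cross: AO × BO
Possible offspring genotypes: 1 AB, 1 AO, 1 BO, 1 OO
Blood type counts: 1 Type AB, 1 Type A, 1 Type B, 1 Type O
Probability of Type A: 1/4
Expected count = 1/4 × 92 = 23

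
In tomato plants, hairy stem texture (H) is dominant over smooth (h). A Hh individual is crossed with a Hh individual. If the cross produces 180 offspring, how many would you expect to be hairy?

Punnett square for Hh × Hh:
Offspring genotypes: 1 HH, 2 Hh, 1 hh
hairy: 3, smooth: 1
hairy: 3 out of 4 → fraction 3/4
Expected count = 3/4 × 180 = 135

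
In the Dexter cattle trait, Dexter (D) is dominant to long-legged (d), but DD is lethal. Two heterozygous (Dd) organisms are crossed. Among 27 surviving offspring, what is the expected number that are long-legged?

Cross: Dd × Dd
Punnett square offspring (before lethality): 1 DD, 2 Dd, 1 dd
The DD genotype is lethal (embryos die); surviving offspring: 2 Dd, 1 dd
long-legged: 1 out of 3 → fraction 1/3
Expected count = 1/3 × 27 = 9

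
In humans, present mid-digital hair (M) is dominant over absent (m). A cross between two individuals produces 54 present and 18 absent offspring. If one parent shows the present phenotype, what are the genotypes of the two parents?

Observed offspring: 54 present, 18 absent
The observed ratio simplifies to 3:1. Absent (mm) offspring appear, so each parent must contribute one m allele. The parent stated to show present carries M, so it is Mm. The other parent is then either Mm or mm: Mm × mm would give a 1:1 split, whereas Mm × Mm gives 3:1 — matching the data. So both parents are heterozygous (Mm × Mm).
Parent genotypes: Mm × Mm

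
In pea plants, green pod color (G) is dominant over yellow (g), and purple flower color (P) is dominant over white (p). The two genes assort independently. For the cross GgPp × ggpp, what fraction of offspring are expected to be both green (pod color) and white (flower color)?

Dihybrid cross GgPp × ggpp — consider each gene separately:
pod color: Gg × gg → 2 Gg, 2 gg → 2 G_ : 2 gg (out of 4)
flower color: Pp × pp → 2 Pp, 2 pp → 2 P_ : 2 pp (out of 4)
Looking for: green (G_) and white (pp)
P(green) = 2/4, P(white) = 2/4
P(both) = 2/4 × 2/4 = 4/16 = 1/4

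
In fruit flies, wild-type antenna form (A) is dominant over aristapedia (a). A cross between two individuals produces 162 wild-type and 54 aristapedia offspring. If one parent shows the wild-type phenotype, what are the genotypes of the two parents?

Observed offspring: 162 wild-type, 54 aristapedia
The observed ratio simplifies to 3:1. Aristapedia (aa) offspring appear, so each parent must contribute one a allele. The parent stated to show wild-type carries A, so it is Aa. The other parent is then either Aa or aa: Aa × aa would give a 1:1 split, whereas Aa × Aa gives 3:1 — matching the data. So both parents are heterozygous (Aa × Aa).
Parent genotypes: Aa × Aa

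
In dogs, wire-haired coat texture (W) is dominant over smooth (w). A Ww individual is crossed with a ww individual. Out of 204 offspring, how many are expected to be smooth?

Punnett square for Ww × ww:
Offspring genotypes: 2 Ww, 2 ww
wire-haired: 2, smooth: 2
smooth: 2 out of 4 → fraction 1/2
Expected count = 1/2 × 204 = 102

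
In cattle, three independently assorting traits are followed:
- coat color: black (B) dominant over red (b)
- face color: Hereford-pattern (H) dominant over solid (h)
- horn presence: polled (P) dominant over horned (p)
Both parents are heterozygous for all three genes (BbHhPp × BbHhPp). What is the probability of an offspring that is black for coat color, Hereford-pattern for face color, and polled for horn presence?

Trihybrid cross: BbHhPp × BbHhPp
Each trait segregates independently with a 3:1 phenotypic ratio, so each gene contributes 3/4 (dominant) or 1/4 (recessive).
Target: black (coat color), Hereford-pattern (face color), polled (horn presence)
Probability = product of independent per-trait probabilities
= 3/4 × 3/4 × 3/4 = 27/64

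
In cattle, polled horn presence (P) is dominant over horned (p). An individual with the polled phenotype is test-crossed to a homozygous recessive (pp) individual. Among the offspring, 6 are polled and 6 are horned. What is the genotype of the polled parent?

Test cross: ? × pp
Offspring: 6 polled, 6 horned — approximately 1:1.
A 1:1 ratio in a test cross indicates the unknown parent is heterozygous (Pp).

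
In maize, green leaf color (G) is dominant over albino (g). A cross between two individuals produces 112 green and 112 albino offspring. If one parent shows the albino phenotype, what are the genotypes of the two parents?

Observed offspring: 112 green, 112 albino
The observed ratio simplifies to 1:1. One parent shows albino, so its genotype must be gg. A 1:1 offspring split requires the other parent to be heterozygous (Gg).
Parent genotypes: gg × Gg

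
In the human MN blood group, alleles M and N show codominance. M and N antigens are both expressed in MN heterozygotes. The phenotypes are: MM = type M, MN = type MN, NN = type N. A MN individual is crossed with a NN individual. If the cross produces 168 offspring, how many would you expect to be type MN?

Punnett square for MN × NN:
Offspring genotypes: 2 MN, 2 NN
Phenotype counts: 2 type MN, 2 type N
type MN: 2 out of 4 → fraction 1/2
Expected count = 1/2 × 168 = 84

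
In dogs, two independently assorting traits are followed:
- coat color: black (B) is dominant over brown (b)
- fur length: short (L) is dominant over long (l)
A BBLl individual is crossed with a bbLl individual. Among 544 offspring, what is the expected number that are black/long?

Dihybrid cross BBLl × bbLl — consider each gene separately:
coat color: BB × bb → 4 Bb → 4 B_ (out of 4)
fur length: Ll × Ll → 1 LL, 2 Ll, 1 ll → 3 L_ : 1 ll (out of 4)
Combine (counts out of 4 × 4 = 16): black/short (B_L_) = 4×3 = 12; black/long (B_ll) = 4×1 = 4
Phenotype counts (out of 16): 12 black/short, 4 black/long
black/long: 4 out of 16 → fraction 1/4
Expected count = 1/4 × 544 = 136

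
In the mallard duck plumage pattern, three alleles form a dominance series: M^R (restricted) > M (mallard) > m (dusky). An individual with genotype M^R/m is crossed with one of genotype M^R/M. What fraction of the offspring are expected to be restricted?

Cross: M^R/m × M^R/M
Allele dominance: M^R > M > m
Offspring genotypes: 1 M^R/M^R, 1 M^R/M, 1 M^R/m, 1 M/m
Phenotype counts: 3 restricted, 1 mallard
restricted: 3 out of 4
Probability: 3/4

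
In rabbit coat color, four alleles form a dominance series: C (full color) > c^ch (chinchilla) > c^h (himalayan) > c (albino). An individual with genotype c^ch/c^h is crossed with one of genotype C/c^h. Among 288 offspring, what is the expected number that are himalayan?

Cross: c^ch/c^h × C/c^h
Allele dominance: C > c^ch > c^h > c
Offspring genotypes: 1 C/c^ch, 1 c^ch/c^h, 1 C/c^h, 1 c^h/c^h
Phenotype counts: 2 full color, 1 chinchilla, 1 himalayan
himalayan: 1 out of 4 → fraction 1/4
Expected count = 1/4 × 288 = 72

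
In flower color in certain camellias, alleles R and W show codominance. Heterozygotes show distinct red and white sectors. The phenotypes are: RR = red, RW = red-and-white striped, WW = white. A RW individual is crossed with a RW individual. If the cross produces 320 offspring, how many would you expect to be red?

Punnett square for RW × RW:
Offspring genotypes: 1 RR, 2 RW, 1 WW
Phenotype counts: 1 red, 2 red-and-white striped, 1 white
red: 1 out of 4 → fraction 1/4
Expected count = 1/4 × 320 = 80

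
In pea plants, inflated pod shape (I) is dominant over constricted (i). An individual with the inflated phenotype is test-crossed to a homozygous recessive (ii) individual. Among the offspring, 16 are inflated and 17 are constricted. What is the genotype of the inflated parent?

Test cross: ? × ii
Offspring: 16 inflated, 17 constricted — approximately 1:1.
A 1:1 ratio in a test cross indicates the unknown parent is heterozygous (Ii).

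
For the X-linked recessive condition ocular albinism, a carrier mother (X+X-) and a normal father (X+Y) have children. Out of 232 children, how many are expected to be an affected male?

Cross: X+X- × X+Y
Offspring: 1 X+X+, 1 X+Y, 1 X+X-, 1 X-Y
Probability of an affected male: 1/4
Expected count = 1/4 × 232 = 58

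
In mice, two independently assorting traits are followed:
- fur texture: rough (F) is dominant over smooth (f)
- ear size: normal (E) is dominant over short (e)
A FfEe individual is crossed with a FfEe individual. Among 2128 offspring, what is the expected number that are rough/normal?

Dihybrid cross FfEe × FfEe — consider each gene separately:
fur texture: Ff × Ff → 1 FF, 2 Ff, 1 ff → 3 F_ : 1 ff (out of 4)
ear size: Ee × Ee → 1 EE, 2 Ee, 1 ee → 3 E_ : 1 ee (out of 4)
Combine (counts out of 4 × 4 = 16): rough/normal (F_E_) = 3×3 = 9; rough/short (F_ee) = 3×1 = 3; smooth/normal (ffE_) = 1×3 = 3; smooth/short (ffee) = 1×1 = 1
Phenotype counts (out of 16): 9 rough/normal, 3 rough/short, 3 smooth/normal, 1 smooth/short
rough/normal: 9 out of 16 → fraction 9/16
Expected count = 9/16 × 2128 = 1197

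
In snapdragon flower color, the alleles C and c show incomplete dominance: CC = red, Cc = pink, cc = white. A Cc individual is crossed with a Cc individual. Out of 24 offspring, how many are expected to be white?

Punnett square for Cc × Cc:
Offspring genotypes: 1 CC, 2 Cc, 1 cc
Phenotype counts: 1 red, 2 pink, 1 white
white: 1 out of 4 → fraction 1/4
Expected count = 1/4 × 24 = 6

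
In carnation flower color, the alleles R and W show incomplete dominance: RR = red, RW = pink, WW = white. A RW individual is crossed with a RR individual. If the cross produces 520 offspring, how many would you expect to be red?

Punnett square for RW × RR:
Offspring genotypes: 2 RR, 2 RW
Phenotype counts: 2 red, 2 pink
red: 2 out of 4 → fraction 1/2
Expected count = 1/2 × 520 = 260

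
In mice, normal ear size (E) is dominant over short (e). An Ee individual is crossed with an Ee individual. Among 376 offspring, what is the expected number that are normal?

Punnett square for Ee × Ee:
Offspring genotypes: 1 EE, 2 Ee, 1 ee
normal: 3, short: 1
normal: 3 out of 4 → fraction 3/4
Expected count = 3/4 × 376 = 282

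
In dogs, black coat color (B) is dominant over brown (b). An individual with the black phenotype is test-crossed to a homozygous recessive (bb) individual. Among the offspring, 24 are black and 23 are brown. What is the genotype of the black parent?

Test cross: ? × bb
Offspring: 24 black, 23 brown — approximately 1:1.
A 1:1 ratio in a test cross indicates the unknown parent is heterozygous (Bb).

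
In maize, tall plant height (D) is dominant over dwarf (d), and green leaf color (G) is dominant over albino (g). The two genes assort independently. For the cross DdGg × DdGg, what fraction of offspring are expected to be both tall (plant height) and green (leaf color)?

Dihybrid cross DdGg × DdGg — consider each gene separately:
plant height: Dd × Dd → 1 DD, 2 Dd, 1 dd → 3 D_ : 1 dd (out of 4)
leaf color: Gg × Gg → 1 GG, 2 Gg, 1 gg → 3 G_ : 1 gg (out of 4)
Looking for: tall (D_) and green (G_)
P(tall) = 3/4, P(green) = 3/4
P(both) = 3/4 × 3/4 = 9/16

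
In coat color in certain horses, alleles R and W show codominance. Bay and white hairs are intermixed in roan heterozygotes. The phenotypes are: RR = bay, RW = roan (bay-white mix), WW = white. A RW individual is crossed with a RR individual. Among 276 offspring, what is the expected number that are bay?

Punnett square for RW × RR:
Offspring genotypes: 2 RR, 2 RW
Phenotype counts: 2 bay, 2 roan (bay-white mix)
bay: 2 out of 4 → fraction 1/2
Expected count = 1/2 × 276 = 138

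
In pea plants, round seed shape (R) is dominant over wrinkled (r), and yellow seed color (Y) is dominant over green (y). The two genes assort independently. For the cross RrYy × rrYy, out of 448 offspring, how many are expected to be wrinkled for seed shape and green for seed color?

Dihybrid cross RrYy × rrYy — consider each gene separately:
seed shape: Rr × rr → 2 Rr, 2 rr → 2 R_ : 2 rr (out of 4)
seed color: Yy × Yy → 1 YY, 2 Yy, 1 yy → 3 Y_ : 1 yy (out of 4)
Looking for: wrinkled (rr) and green (yy)
P(wrinkled) = 2/4, P(green) = 1/4
P(both) = 2/4 × 1/4 = 2/16 = 1/8
Expected count = 1/8 × 448 = 56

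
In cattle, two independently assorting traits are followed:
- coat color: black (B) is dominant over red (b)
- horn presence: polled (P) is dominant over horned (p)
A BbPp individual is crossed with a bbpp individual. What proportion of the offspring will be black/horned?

Dihybrid cross BbPp × bbpp — consider each gene separately:
coat color: Bb × bb → 2 Bb, 2 bb → 2 B_ : 2 bb (out of 4)
horn presence: Pp × pp → 2 Pp, 2 pp → 2 P_ : 2 pp (out of 4)
Combine (counts out of 4 × 4 = 16): black/polled (B_P_) = 2×2 = 4; black/horned (B_pp) = 2×2 = 4; red/polled (bbP_) = 2×2 = 4; red/horned (bbpp) = 2×2 = 4
Phenotype counts (out of 16): 4 black/polled, 4 black/horned, 4 red/polled, 4 red/horned
black/horned: 4 out of 16
Probability: 4/16 = 1/4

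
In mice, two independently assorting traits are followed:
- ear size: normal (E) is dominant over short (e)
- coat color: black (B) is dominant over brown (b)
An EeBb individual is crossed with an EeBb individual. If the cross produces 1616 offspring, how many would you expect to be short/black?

Dihybrid cross EeBb × EeBb — consider each gene separately:
ear size: Ee × Ee → 1 EE, 2 Ee, 1 ee → 3 E_ : 1 ee (out of 4)
coat color: Bb × Bb → 1 BB, 2 Bb, 1 bb → 3 B_ : 1 bb (out of 4)
Combine (counts out of 4 × 4 = 16): normal/black (E_B_) = 3×3 = 9; normal/brown (E_bb) = 3×1 = 3; short/black (eeB_) = 1×3 = 3; short/brown (eebb) = 1×1 = 1
Phenotype counts (out of 16): 9 normal/black, 3 normal/brown, 3 short/black, 1 short/brown
short/black: 3 out of 16 → fraction 3/16
Expected count = 3/16 × 1616 = 303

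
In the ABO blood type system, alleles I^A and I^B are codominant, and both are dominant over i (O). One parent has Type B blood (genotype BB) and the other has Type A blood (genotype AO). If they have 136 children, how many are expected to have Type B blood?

Cross: BB × AO
Possible offspring genotypes: 2 AB, 2 BO
Blood type counts: 2 Type AB, 2 Type B
Probability of Type B: 2/4 = 1/2
Expected count = 1/2 × 136 = 68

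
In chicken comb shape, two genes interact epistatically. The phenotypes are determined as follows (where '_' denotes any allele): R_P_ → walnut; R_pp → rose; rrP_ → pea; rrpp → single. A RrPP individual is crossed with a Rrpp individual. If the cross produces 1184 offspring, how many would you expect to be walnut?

Cross: RrPP × Rrpp — consider each gene separately:
R gene: Rr × Rr → 1 RR, 2 Rr, 1 rr → 3 R_ : 1 rr (out of 4)
P gene: PP × pp → 4 Pp → 4 P_ (out of 4)
Genotype classes (out of 4 × 4 = 16): R_P_ = 3×4 = 12; rrP_ = 1×4 = 4
Apply the phenotype rules: R_P_ (12) → walnut; rrP_ (4) → pea
Phenotype counts (out of 16): 12 walnut, 4 pea
walnut: 12 out of 16 → fraction 3/4
Expected count = 3/4 × 1184 = 888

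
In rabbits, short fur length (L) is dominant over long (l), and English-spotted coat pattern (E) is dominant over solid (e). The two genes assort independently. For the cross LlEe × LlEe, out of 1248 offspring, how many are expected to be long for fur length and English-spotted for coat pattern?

Dihybrid cross LlEe × LlEe — consider each gene separately:
fur length: Ll × Ll → 1 LL, 2 Ll, 1 ll → 3 L_ : 1 ll (out of 4)
coat pattern: Ee × Ee → 1 EE, 2 Ee, 1 ee → 3 E_ : 1 ee (out of 4)
Looking for: long (ll) and English-spotted (E_)
P(long) = 1/4, P(English-spotted) = 3/4
P(both) = 1/4 × 3/4 = 3/16
Expected count = 3/16 × 1248 = 234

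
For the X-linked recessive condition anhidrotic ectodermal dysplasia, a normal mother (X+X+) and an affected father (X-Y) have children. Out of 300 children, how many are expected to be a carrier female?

Cross: X+X+ × X-Y
Offspring: 2 X+X-, 2 X+Y
Probability of a carrier female: 2/4 = 1/2
Expected count = 1/2 × 300 = 150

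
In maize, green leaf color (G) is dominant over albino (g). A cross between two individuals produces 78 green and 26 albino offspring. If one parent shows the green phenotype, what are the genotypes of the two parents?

Observed offspring: 78 green, 26 albino
The observed ratio simplifies to 3:1. Albino (gg) offspring appear, so each parent must contribute one g allele. The parent stated to show green carries G, so it is Gg. The other parent is then either Gg or gg: Gg × gg would give a 1:1 split, whereas Gg × Gg gives 3:1 — matching the data. So both parents are heterozygous (Gg × Gg).
Parent genotypes: Gg × Gg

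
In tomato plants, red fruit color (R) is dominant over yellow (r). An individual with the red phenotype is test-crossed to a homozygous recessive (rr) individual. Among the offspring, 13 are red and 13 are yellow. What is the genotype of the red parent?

Test cross: ? × rr
Offspring: 13 red, 13 yellow — approximately 1:1.
A 1:1 ratio in a test cross indicates the unknown parent is heterozygous (Rr).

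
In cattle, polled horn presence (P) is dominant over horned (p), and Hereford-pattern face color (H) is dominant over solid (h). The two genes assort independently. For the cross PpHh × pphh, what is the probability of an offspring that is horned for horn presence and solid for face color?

Dihybrid cross PpHh × pphh — consider each gene separately:
horn presence: Pp × pp → 2 Pp, 2 pp → 2 P_ : 2 pp (out of 4)
face color: Hh × hh → 2 Hh, 2 hh → 2 H_ : 2 hh (out of 4)
Looking for: horned (pp) and solid (hh)
P(horned) = 2/4, P(solid) = 2/4
P(both) = 2/4 × 2/4 = 4/16 = 1/4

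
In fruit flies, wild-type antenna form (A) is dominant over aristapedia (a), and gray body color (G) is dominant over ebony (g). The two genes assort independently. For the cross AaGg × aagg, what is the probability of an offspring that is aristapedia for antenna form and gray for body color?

Dihybrid cross AaGg × aagg — consider each gene separately:
antenna form: Aa × aa → 2 Aa, 2 aa → 2 A_ : 2 aa (out of 4)
body color: Gg × gg → 2 Gg, 2 gg → 2 G_ : 2 gg (out of 4)
Looking for: aristapedia (aa) and gray (G_)
P(aristapedia) = 2/4, P(gray) = 2/4
P(both) = 2/4 × 2/4 = 4/16 = 1/4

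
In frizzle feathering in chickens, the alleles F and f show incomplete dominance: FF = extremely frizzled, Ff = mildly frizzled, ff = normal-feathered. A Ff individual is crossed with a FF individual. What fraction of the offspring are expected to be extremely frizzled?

Punnett square for Ff × FF:
Offspring genotypes: 2 FF, 2 Ff
Phenotype counts: 2 extremely frizzled, 2 mildly frizzled
extremely frizzled: 2 out of 4
Probability: 2/4 = 1/2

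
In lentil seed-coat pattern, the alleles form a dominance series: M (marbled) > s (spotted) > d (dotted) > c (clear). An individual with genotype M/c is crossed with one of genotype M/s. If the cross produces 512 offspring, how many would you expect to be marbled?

Cross: M/c × M/s
Allele dominance: M > s > d > c
Offspring genotypes: 1 M/M, 1 M/s, 1 M/c, 1 s/c
Phenotype counts: 3 marbled, 1 spotted
marbled: 3 out of 4 → fraction 3/4
Expected count = 3/4 × 512 = 384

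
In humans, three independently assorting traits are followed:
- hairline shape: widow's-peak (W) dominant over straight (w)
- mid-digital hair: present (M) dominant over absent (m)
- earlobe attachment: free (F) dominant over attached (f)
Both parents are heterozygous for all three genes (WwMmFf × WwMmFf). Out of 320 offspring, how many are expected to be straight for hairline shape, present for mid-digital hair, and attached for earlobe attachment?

Trihybrid cross: WwMmFf × WwMmFf
Each trait segregates independently with a 3:1 phenotypic ratio, so each gene contributes 3/4 (dominant) or 1/4 (recessive).
Target: straight (hairline shape), present (mid-digital hair), attached (earlobe attachment)
Probability = product of independent per-trait probabilities
= 1/4 × 3/4 × 1/4 = 3/64
Expected count = 3/64 × 320 = 15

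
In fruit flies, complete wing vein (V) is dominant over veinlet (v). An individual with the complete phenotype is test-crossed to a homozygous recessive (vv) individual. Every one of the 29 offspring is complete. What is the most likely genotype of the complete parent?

Test cross: ? × vv
All offspring are complete.
If the unknown parent were heterozygous (Vv), about half of 29 offspring would be veinlet; none are. The unknown parent is most likely homozygous dominant (VV).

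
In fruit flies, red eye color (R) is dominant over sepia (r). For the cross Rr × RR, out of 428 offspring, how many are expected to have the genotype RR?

Punnett square for Rr × RR:
Offspring genotypes: 2 RR, 2 Rr
Total offspring: 4
Count with target: 2
Probability: 2/4 = 1/2
Expected count = 1/2 × 428 = 214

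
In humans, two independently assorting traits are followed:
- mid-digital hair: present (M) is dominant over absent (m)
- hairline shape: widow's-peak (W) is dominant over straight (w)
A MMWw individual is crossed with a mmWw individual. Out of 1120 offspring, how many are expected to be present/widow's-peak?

Dihybrid cross MMWw × mmWw — consider each gene separately:
mid-digital hair: MM × mm → 4 Mm → 4 M_ (out of 4)
hairline shape: Ww × Ww → 1 WW, 2 Ww, 1 ww → 3 W_ : 1 ww (out of 4)
Combine (counts out of 4 × 4 = 16): present/widow's-peak (M_W_) = 4×3 = 12; present/straight (M_ww) = 4×1 = 4
Phenotype counts (out of 16): 12 present/widow's-peak, 4 present/straight
present/widow's-peak: 12 out of 16 → fraction 3/4
Expected count = 3/4 × 1120 = 840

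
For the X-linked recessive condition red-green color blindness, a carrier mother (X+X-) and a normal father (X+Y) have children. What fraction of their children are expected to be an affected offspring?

Cross: X+X- × X+Y
Offspring: 1 X+X+, 1 X+Y, 1 X+X-, 1 X-Y
Probability of an affected offspring: 1/4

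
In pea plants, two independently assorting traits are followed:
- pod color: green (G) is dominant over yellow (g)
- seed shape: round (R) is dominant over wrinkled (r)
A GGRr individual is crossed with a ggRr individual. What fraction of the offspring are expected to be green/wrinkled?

Dihybrid cross GGRr × ggRr — consider each gene separately:
pod color: GG × gg → 4 Gg → 4 G_ (out of 4)
seed shape: Rr × Rr → 1 RR, 2 Rr, 1 rr → 3 R_ : 1 rr (out of 4)
Combine (counts out of 4 × 4 = 16): green/round (G_R_) = 4×3 = 12; green/wrinkled (G_rr) = 4×1 = 4
Phenotype counts (out of 16): 12 green/round, 4 green/wrinkled
green/wrinkled: 4 out of 16
Probability: 4/16 = 1/4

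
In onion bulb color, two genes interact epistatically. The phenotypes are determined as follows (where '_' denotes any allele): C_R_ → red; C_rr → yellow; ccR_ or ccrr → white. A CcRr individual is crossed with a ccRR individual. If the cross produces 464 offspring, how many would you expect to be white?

Cross: CcRr × ccRR — consider each gene separately:
C gene: Cc × cc → 2 Cc, 2 cc → 2 C_ : 2 cc (out of 4)
R gene: Rr × RR → 2 RR, 2 Rr → 4 R_ (out of 4)
Genotype classes (out of 4 × 4 = 16): C_R_ = 2×4 = 8; ccR_ = 2×4 = 8
Apply the phenotype rules: C_R_ (8) → red; ccR_ (8) → white
Phenotype counts (out of 16): 8 red, 8 white
white: 8 out of 16 → fraction 1/2
Expected count = 1/2 × 464 = 232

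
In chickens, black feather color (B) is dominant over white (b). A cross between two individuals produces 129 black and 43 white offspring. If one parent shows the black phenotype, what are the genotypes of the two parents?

Observed offspring: 129 black, 43 white
The observed ratio simplifies to 3:1. White (bb) offspring appear, so each parent must contribute one b allele. The parent stated to show black carries B, so it is Bb. The other parent is then either Bb or bb: Bb × bb would give a 1:1 split, whereas Bb × Bb gives 3:1 — matching the data. So both parents are heterozygous (Bb × Bb).
Parent genotypes: Bb × Bb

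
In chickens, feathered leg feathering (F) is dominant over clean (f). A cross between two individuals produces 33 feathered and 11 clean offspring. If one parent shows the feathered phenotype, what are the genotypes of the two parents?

Observed offspring: 33 feathered, 11 clean
The observed ratio simplifies to 3:1. Clean (ff) offspring appear, so each parent must contribute one f allele. The parent stated to show feathered carries F, so it is Ff. The other parent is then either Ff or ff: Ff × ff would give a 1:1 split, whereas Ff × Ff gives 3:1 — matching the data. So both parents are heterozygous (Ff × Ff).
Parent genotypes: Ff × Ff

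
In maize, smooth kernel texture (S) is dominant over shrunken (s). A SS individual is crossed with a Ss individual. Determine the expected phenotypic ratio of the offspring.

Punnett square for SS × Ss:
Offspring genotypes: 2 SS, 2 Ss
smooth: 4, shrunken: 0
Ratio: all smooth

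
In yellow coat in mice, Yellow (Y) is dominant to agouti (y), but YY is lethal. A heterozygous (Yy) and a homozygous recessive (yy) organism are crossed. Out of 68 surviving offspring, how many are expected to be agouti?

Cross: Yy × yy
Punnett square offspring (before lethality): 2 Yy, 2 yy
No YY offspring are produced in this cross.
agouti: 2 out of 4 → fraction 1/2
Expected count = 1/2 × 68 = 34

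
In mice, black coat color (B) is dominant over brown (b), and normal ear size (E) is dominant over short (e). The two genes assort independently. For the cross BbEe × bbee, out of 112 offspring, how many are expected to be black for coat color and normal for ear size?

Dihybrid cross BbEe × bbee — consider each gene separately:
coat color: Bb × bb → 2 Bb, 2 bb → 2 B_ : 2 bb (out of 4)
ear size: Ee × ee → 2 Ee, 2 ee → 2 E_ : 2 ee (out of 4)
Looking for: black (B_) and normal (E_)
P(black) = 2/4, P(normal) = 2/4
P(both) = 2/4 × 2/4 = 4/16 = 1/4
Expected count = 1/4 × 112 = 28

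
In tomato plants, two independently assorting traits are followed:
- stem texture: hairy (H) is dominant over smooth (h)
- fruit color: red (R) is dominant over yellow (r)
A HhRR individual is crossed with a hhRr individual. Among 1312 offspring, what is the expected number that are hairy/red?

Dihybrid cross HhRR × hhRr — consider each gene separately:
stem texture: Hh × hh → 2 Hh, 2 hh → 2 H_ : 2 hh (out of 4)
fruit color: RR × Rr → 2 RR, 2 Rr → 4 R_ (out of 4)
Combine (counts out of 4 × 4 = 16): hairy/red (H_R_) = 2×4 = 8; smooth/red (hhR_) = 2×4 = 8
Phenotype counts (out of 16): 8 hairy/red, 8 smooth/red
hairy/red: 8 out of 16 → fraction 1/2
Expected count = 1/2 × 1312 = 656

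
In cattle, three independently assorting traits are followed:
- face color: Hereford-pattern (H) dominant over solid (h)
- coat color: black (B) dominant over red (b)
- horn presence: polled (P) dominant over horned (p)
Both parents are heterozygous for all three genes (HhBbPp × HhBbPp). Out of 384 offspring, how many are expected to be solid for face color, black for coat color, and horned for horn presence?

Trihybrid cross: HhBbPp × HhBbPp
Each trait segregates independently with a 3:1 phenotypic ratio, so each gene contributes 3/4 (dominant) or 1/4 (recessive).
Target: solid (face color), black (coat color), horned (horn presence)
Probability = product of independent per-trait probabilities
= 1/4 × 3/4 × 1/4 = 3/64
Expected count = 3/64 × 384 = 18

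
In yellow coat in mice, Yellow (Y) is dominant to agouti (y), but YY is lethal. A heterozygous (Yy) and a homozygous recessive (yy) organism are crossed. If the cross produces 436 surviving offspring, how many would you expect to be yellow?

Cross: Yy × yy
Punnett square offspring (before lethality): 2 Yy, 2 yy
No YY offspring are produced in this cross.
yellow: 2 out of 4 → fraction 1/2
Expected count = 1/2 × 436 = 218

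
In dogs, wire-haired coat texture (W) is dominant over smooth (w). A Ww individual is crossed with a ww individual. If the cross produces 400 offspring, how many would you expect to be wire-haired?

Punnett square for Ww × ww:
Offspring genotypes: 2 Ww, 2 ww
wire-haired: 2, smooth: 2
wire-haired: 2 out of 4 → fraction 1/2
Expected count = 1/2 × 400 = 200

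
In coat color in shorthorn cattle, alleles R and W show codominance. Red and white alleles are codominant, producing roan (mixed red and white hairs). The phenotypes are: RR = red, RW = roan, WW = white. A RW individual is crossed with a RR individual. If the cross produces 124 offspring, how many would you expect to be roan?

Punnett square for RW × RR:
Offspring genotypes: 2 RR, 2 RW
Phenotype counts: 2 red, 2 roan
roan: 2 out of 4 → fraction 1/2
Expected count = 1/2 × 124 = 62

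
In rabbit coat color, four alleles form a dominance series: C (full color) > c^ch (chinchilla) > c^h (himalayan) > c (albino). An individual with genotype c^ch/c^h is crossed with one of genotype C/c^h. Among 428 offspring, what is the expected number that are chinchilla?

Cross: c^ch/c^h × C/c^h
Allele dominance: C > c^ch > c^h > c
Offspring genotypes: 1 C/c^ch, 1 c^ch/c^h, 1 C/c^h, 1 c^h/c^h
Phenotype counts: 2 full color, 1 chinchilla, 1 himalayan
chinchilla: 1 out of 4 → fraction 1/4
Expected count = 1/4 × 428 = 107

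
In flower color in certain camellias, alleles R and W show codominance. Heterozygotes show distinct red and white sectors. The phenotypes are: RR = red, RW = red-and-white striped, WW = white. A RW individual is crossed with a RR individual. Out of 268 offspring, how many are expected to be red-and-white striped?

Punnett square for RW × RR:
Offspring genotypes: 2 RR, 2 RW
Phenotype counts: 2 red, 2 red-and-white striped
red-and-white striped: 2 out of 4 → fraction 1/2
Expected count = 1/2 × 268 = 134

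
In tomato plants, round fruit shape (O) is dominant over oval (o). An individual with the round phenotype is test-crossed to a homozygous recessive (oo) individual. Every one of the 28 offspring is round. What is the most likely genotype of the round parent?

Test cross: ? × oo
All offspring are round.
If the unknown parent were heterozygous (Oo), about half of 28 offspring would be oval; none are. The unknown parent is most likely homozygous dominant (OO).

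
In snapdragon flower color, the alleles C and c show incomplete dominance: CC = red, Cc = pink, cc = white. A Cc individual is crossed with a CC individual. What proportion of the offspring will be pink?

Punnett square for Cc × CC:
Offspring genotypes: 2 CC, 2 Cc
Phenotype counts: 2 red, 2 pink
pink: 2 out of 4
Probability: 2/4 = 1/2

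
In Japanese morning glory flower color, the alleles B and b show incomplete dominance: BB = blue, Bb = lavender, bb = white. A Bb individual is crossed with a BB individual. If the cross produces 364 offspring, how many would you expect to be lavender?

Punnett square for Bb × BB:
Offspring genotypes: 2 BB, 2 Bb
Phenotype counts: 2 blue, 2 lavender
lavender: 2 out of 4 → fraction 1/2
Expected count = 1/2 × 364 = 182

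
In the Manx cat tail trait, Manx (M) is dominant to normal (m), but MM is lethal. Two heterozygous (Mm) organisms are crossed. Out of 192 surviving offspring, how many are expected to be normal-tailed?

Cross: Mm × Mm
Punnett square offspring (before lethality): 1 MM, 2 Mm, 1 mm
The MM genotype is lethal (embryos die); surviving offspring: 2 Mm, 1 mm
normal-tailed: 1 out of 3 → fraction 1/3
Expected count = 1/3 × 192 = 64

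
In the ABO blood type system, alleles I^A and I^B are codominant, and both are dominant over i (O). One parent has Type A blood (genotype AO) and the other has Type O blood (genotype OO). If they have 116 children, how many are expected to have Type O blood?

Cross: AO × OO
Possible offspring genotypes: 2 AO, 2 OO
Blood type counts: 2 Type A, 2 Type O
Probability of Type O: 2/4 = 1/2
Expected count = 1/2 × 116 = 58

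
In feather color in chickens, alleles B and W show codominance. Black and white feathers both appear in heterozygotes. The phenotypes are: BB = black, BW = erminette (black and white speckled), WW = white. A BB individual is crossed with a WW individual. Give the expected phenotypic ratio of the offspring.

Punnett square for BB × WW:
Offspring genotypes: 4 BW
Phenotype counts: 4 erminette (black and white speckled)
Ratio: all erminette (black and white speckled)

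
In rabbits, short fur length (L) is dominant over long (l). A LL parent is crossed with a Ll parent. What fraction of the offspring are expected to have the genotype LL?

Punnett square for LL × Ll:
Offspring genotypes: 2 LL, 2 Ll
Total offspring: 4
Count with target: 2
Probability: 2/4 = 1/2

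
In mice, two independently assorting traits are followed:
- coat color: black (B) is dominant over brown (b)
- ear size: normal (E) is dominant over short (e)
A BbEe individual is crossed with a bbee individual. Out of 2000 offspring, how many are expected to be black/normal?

Dihybrid cross BbEe × bbee — consider each gene separately:
coat color: Bb × bb → 2 Bb, 2 bb → 2 B_ : 2 bb (out of 4)
ear size: Ee × ee → 2 Ee, 2 ee → 2 E_ : 2 ee (out of 4)
Combine (counts out of 4 × 4 = 16): black/normal (B_E_) = 2×2 = 4; black/short (B_ee) = 2×2 = 4; brown/normal (bbE_) = 2×2 = 4; brown/short (bbee) = 2×2 = 4
Phenotype counts (out of 16): 4 black/normal, 4 black/short, 4 brown/normal, 4 brown/short
black/normal: 4 out of 16 → fraction 1/4
Expected count = 1/4 × 2000 = 500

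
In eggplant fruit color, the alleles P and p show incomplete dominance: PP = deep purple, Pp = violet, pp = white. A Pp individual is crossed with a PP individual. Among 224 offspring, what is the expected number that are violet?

Punnett square for Pp × PP:
Offspring genotypes: 2 PP, 2 Pp
Phenotype counts: 2 deep purple, 2 violet
violet: 2 out of 4 → fraction 1/2
Expected count = 1/2 × 224 = 112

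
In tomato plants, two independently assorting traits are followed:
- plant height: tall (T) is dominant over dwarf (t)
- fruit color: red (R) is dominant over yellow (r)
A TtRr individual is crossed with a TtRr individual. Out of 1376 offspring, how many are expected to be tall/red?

Dihybrid cross TtRr × TtRr — consider each gene separately:
plant height: Tt × Tt → 1 TT, 2 Tt, 1 tt → 3 T_ : 1 tt (out of 4)
fruit color: Rr × Rr → 1 RR, 2 Rr, 1 rr → 3 R_ : 1 rr (out of 4)
Combine (counts out of 4 × 4 = 16): tall/red (T_R_) = 3×3 = 9; tall/yellow (T_rr) = 3×1 = 3; dwarf/red (ttR_) = 1×3 = 3; dwarf/yellow (ttrr) = 1×1 = 1
Phenotype counts (out of 16): 9 tall/red, 3 tall/yellow, 3 dwarf/red, 1 dwarf/yellow
tall/red: 9 out of 16 → fraction 9/16
Expected count = 9/16 × 1376 = 774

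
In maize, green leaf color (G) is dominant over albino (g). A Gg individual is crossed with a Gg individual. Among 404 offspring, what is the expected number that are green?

Punnett square for Gg × Gg:
Offspring genotypes: 1 GG, 2 Gg, 1 gg
green: 3, albino: 1
green: 3 out of 4 → fraction 3/4
Expected count = 3/4 × 404 = 303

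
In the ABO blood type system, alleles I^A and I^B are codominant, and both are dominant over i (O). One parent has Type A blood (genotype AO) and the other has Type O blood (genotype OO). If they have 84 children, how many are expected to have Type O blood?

Cross: AO × OO
Possible offspring genotypes: 2 AO, 2 OO
Blood type counts: 2 Type A, 2 Type O
Probability of Type O: 2/4 = 1/2
Expected count = 1/2 × 84 = 42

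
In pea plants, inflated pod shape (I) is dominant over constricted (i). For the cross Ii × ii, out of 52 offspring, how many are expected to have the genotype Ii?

Punnett square for Ii × ii:
Offspring genotypes: 2 Ii, 2 ii
Total offspring: 4
Count with target: 2
Probability: 2/4 = 1/2
Expected count = 1/2 × 52 = 26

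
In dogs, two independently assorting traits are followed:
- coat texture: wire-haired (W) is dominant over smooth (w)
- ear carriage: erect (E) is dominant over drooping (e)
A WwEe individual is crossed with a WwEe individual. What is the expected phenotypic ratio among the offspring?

Dihybrid cross WwEe × WwEe — consider each gene separately:
coat texture: Ww × Ww → 1 WW, 2 Ww, 1 ww → 3 W_ : 1 ww (out of 4)
ear carriage: Ee × Ee → 1 EE, 2 Ee, 1 ee → 3 E_ : 1 ee (out of 4)
Combine (counts out of 4 × 4 = 16): wire-haired/erect (W_E_) = 3×3 = 9; wire-haired/drooping (W_ee) = 3×1 = 3; smooth/erect (wwE_) = 1×3 = 3; smooth/drooping (wwee) = 1×1 = 1
Phenotype counts (out of 16): 9 wire-haired/erect, 3 wire-haired/drooping, 3 smooth/erect, 1 smooth/drooping
Ratio: 9 wire-haired/erect : 3 wire-haired/drooping : 3 smooth/erect : 1 smooth/drooping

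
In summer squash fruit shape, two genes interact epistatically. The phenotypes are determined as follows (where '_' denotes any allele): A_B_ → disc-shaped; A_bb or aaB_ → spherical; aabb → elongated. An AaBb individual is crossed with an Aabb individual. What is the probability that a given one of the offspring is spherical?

Cross: AaBb × Aabb — consider each gene separately:
A gene: Aa × Aa → 1 AA, 2 Aa, 1 aa → 3 A_ : 1 aa (out of 4)
B gene: Bb × bb → 2 Bb, 2 bb → 2 B_ : 2 bb (out of 4)
Genotype classes (out of 4 × 4 = 16): A_B_ = 3×2 = 6; A_bb = 3×2 = 6; aaB_ = 1×2 = 2; aabb = 1×2 = 2
Apply the phenotype rules: A_B_ (6) → disc-shaped; A_bb (6) + aaB_ (2) → spherical; aabb (2) → elongated
Phenotype counts (out of 16): 6 disc-shaped, 8 spherical, 2 elongated
spherical: 8 out of 16
Probability: 8/16 = 1/2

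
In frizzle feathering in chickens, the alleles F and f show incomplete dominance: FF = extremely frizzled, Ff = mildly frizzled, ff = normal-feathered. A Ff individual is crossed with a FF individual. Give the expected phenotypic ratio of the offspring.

Punnett square for Ff × FF:
Offspring genotypes: 2 FF, 2 Ff
Phenotype counts: 2 extremely frizzled, 2 mildly frizzled
Ratio: 1 extremely frizzled : 1 mildly frizzled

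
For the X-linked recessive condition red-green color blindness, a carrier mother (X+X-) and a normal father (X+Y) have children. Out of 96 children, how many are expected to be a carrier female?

Cross: X+X- × X+Y
Offspring: 1 X+X+, 1 X+Y, 1 X+X-, 1 X-Y
Probability of a carrier female: 1/4
Expected count = 1/4 × 96 = 24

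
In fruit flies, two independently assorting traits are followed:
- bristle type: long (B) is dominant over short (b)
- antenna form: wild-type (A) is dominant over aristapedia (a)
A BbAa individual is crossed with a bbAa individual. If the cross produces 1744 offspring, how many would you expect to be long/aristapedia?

Dihybrid cross BbAa × bbAa — consider each gene separately:
bristle type: Bb × bb → 2 Bb, 2 bb → 2 B_ : 2 bb (out of 4)
antenna form: Aa × Aa → 1 AA, 2 Aa, 1 aa → 3 A_ : 1 aa (out of 4)
Combine (counts out of 4 × 4 = 16): long/wild-type (B_A_) = 2×3 = 6; long/aristapedia (B_aa) = 2×1 = 2; short/wild-type (bbA_) = 2×3 = 6; short/aristapedia (bbaa) = 2×1 = 2
Phenotype counts (out of 16): 6 long/wild-type, 2 long/aristapedia, 6 short/wild-type, 2 short/aristapedia
long/aristapedia: 2 out of 16 → fraction 1/8
Expected count = 1/8 × 1744 = 218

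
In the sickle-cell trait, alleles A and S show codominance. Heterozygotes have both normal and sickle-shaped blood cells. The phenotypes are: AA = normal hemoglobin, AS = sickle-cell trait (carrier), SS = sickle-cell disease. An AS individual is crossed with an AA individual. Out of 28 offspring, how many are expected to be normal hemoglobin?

Punnett square for AS × AA:
Offspring genotypes: 2 AA, 2 AS
Phenotype counts: 2 normal hemoglobin, 2 sickle-cell trait (carrier)
normal hemoglobin: 2 out of 4 → fraction 1/2
Expected count = 1/2 × 28 = 14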